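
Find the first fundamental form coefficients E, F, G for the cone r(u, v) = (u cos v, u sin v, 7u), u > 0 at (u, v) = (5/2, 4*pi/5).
E = 50;  F = 0;  G = 25/4

Partials: r_u = (cos(v), sin(v), 7), r_v = (-u*sin(v), u*cos(v), 0). As functions of (u, v):
  E = r_u · r_u = 50,
  F = r_u · r_v = 0,
  G = r_v · r_v = u^2.
Evaluating at (u, v) = (5/2, 4*pi/5): E = 50, F = 0, G = 25/4.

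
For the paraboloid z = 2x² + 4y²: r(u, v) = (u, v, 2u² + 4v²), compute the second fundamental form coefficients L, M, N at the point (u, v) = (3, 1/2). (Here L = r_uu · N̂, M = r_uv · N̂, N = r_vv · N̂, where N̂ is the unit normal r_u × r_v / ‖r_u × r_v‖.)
L = 4*sqrt(161)/161;  M = 0;  N = 8*sqrt(161)/161

Compute the unit normal N̂(u, v) = (-4*u/sqrt(16*u^2 + 64*v^2 + 1), -8*v/sqrt(16*u^2 + 64*v^2 + 1), 1/sqrt(16*u^2 + 64*v^2 + 1)), and the second partials r_uu, r_uv, r_vv. Take dot products:
  L(u, v) = r_uu · N̂ = 4/sqrt(16*u^2 + 64*v^2 + 1),
  M(u, v) = r_uv · N̂ = 0,
  N(u, v) = r_vv · N̂ = 8/sqrt(16*u^2 + 64*v^2 + 1).
Evaluating at (u, v) = (3, 1/2):
  L = 4*sqrt(161)/161, M = 0, N = 8*sqrt(161)/161.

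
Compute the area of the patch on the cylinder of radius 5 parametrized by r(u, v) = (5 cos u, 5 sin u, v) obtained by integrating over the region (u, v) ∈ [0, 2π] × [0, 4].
Area = 40*pi

Area = ∫∫ √(EG − F²) du dv with √(EG − F²) = 5. Integrating over [0, 2π] × [0, 4] gives 40*pi.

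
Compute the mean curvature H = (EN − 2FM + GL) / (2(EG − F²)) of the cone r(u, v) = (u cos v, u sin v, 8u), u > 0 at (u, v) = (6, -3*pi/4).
H = 2*sqrt(65)/195

With E = 65, F = 0, G = u^2, L = 0, M = 0, N = 8*sqrt(65)*u^2/(65*Abs(u)), assemble
  H = (EN − 2FM + GL) / (2(EG − F²)) = 4*sqrt(65)/(65*Abs(u)).
At (u, v) = (6, -3*pi/4): H = 2*sqrt(65)/195.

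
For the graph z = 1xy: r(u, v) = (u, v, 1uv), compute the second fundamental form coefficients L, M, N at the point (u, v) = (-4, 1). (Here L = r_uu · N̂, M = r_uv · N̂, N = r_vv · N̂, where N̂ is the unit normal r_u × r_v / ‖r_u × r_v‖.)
L = 0;  M = sqrt(2)/6;  N = 0

Compute the unit normal N̂(u, v) = (-v/sqrt(u^2 + v^2 + 1), -u/sqrt(u^2 + v^2 + 1), 1/sqrt(u^2 + v^2 + 1)), and the second partials r_uu, r_uv, r_vv. Take dot products:
  L(u, v) = r_uu · N̂ = 0,
  M(u, v) = r_uv · N̂ = 1/sqrt(u^2 + v^2 + 1),
  N(u, v) = r_vv · N̂ = 0.
Evaluating at (u, v) = (-4, 1):
  L = 0, M = sqrt(2)/6, N = 0.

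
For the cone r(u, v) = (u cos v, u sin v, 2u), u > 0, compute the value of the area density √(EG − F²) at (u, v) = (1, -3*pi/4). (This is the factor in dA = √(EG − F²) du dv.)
√(EG − F²)|_{(1, -3*pi/4)} = sqrt(5)

E = 5, F = 0, G = u^2, so EG − F² = 5*u^2. Taking the positive square root: √(EG − F²) = sqrt(5)*Abs(u). At (u, v) = (1, -3*pi/4): sqrt(5).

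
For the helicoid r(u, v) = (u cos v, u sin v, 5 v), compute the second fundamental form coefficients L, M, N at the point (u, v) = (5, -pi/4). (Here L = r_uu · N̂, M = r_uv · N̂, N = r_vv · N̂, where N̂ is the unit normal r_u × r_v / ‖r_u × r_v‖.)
L = 0;  M = -sqrt(2)/2;  N = 0

Compute the unit normal N̂(u, v) = (5*sin(v)/sqrt(u^2 + 25), -5*cos(v)/sqrt(u^2 + 25), u/sqrt(u^2 + 25)), and the second partials r_uu, r_uv, r_vv. Take dot products:
  L(u, v) = r_uu · N̂ = 0,
  M(u, v) = r_uv · N̂ = -5/sqrt(u^2 + 25),
  N(u, v) = r_vv · N̂ = 0.
Evaluating at (u, v) = (5, -pi/4):
  L = 0, M = -sqrt(2)/2, N = 0.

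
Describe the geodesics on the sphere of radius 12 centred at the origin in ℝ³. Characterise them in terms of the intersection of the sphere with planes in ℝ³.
Geodesics on the sphere of radius 12 are great circles — circles of radius 12 obtained as the intersection of the sphere with planes through the origin (the centre of the sphere).

A curve α(t) of nonzero constant speed on the sphere of radius 12 is a geodesic iff its acceleration α̈ is everywhere normal to the surface, i.e. parallel to the radial vector α(t). Then d/dt(α × α̇) = α̇ × α̇ + α × α̈ = 0, so α × α̇ is a constant vector n ≠ 0 and α(t) · n = 0 for all t: α lies in the plane through the origin with normal n. The intersection of that plane with the sphere is a circle of radius 12 (a great circle). Conversely, a great circle traversed at constant speed has centripetal acceleration pointing at the origin, hence normal to the sphere, so every great circle is a geodesic.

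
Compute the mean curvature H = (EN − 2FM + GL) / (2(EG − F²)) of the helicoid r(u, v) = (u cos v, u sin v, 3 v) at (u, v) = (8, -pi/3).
H = 0

With E = 1, F = 0, G = u^2 + 9, L = 0, M = -3/sqrt(u^2 + 9), N = 0, assemble
  H = (EN − 2FM + GL) / (2(EG − F²)) = 0.
At (u, v) = (8, -pi/3): H = 0.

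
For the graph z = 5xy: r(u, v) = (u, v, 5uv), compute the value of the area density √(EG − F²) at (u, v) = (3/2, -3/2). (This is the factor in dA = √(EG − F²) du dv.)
√(EG − F²)|_{(3/2, -3/2)} = sqrt(454)/2

E = 25*v^2 + 1, F = 25*u*v, G = 25*u^2 + 1, so EG − F² = 25*u^2 + 25*v^2 + 1. Taking the positive square root: √(EG − F²) = sqrt(25*u^2 + 25*v^2 + 1). At (u, v) = (3/2, -3/2): sqrt(454)/2.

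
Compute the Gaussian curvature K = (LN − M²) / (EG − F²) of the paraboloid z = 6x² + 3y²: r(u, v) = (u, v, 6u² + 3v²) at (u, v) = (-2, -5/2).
K = 18/160801

Coefficients of the first fundamental form: E = 144*u^2 + 1, F = 72*u*v, G = 36*v^2 + 1.
Coefficients of the second fundamental form: L = 12/sqrt(144*u^2 + 36*v^2 + 1), M = 0, N = 6/sqrt(144*u^2 + 36*v^2 + 1).
Assemble K = (LN − M²)/(EG − F²) = 72/(20736*u^4 + 10368*u^2*v^2 + 288*u^2 + 1296*v^4 + 72*v^2 + 1). At (u, v) = (-2, -5/2): K = 18/160801.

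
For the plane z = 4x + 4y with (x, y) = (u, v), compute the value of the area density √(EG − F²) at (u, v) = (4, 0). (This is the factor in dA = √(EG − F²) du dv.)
√(EG − F²)|_{(4, 0)} = sqrt(33)

E = 17, F = 16, G = 17, so EG − F² = 33. Taking the positive square root: √(EG − F²) = sqrt(33). At (u, v) = (4, 0): sqrt(33).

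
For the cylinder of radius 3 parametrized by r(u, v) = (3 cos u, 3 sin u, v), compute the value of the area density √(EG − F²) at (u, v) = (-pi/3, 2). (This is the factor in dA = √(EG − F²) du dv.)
√(EG − F²)|_{(-pi/3, 2)} = 3

E = 9, F = 0, G = 1, so EG − F² = 9. Taking the positive square root: √(EG − F²) = 3. At (u, v) = (-pi/3, 2): 3.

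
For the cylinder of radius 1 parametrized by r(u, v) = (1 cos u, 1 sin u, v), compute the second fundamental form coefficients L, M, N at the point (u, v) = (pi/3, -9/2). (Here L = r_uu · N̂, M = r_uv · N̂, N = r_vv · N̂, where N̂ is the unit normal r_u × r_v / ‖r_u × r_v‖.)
L = -1;  M = 0;  N = 0

Compute the unit normal N̂(u, v) = (cos(u), sin(u), 0), and the second partials r_uu, r_uv, r_vv. Take dot products:
  L(u, v) = r_uu · N̂ = -1,
  M(u, v) = r_uv · N̂ = 0,
  N(u, v) = r_vv · N̂ = 0.
Evaluating at (u, v) = (pi/3, -9/2):
  L = -1, M = 0, N = 0.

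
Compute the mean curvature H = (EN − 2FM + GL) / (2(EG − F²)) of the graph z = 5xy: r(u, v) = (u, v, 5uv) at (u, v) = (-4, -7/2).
H = -14000*sqrt(2829)/8003241

With E = 25*v^2 + 1, F = 25*u*v, G = 25*u^2 + 1, L = 0, M = 5/sqrt(25*u^2 + 25*v^2 + 1), N = 0, assemble
  H = (EN − 2FM + GL) / (2(EG − F²)) = -125*u*v/(25*u^2 + 25*v^2 + 1)^(3/2).
At (u, v) = (-4, -7/2): H = -14000*sqrt(2829)/8003241.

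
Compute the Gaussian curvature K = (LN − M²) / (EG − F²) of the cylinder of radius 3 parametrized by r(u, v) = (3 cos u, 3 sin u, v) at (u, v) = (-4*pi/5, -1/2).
K = 0

Coefficients of the first fundamental form: E = 9, F = 0, G = 1.
Coefficients of the second fundamental form: L = -3, M = 0, N = 0.
Assemble K = (LN − M²)/(EG − F²) = 0. At (u, v) = (-4*pi/5, -1/2): K = 0.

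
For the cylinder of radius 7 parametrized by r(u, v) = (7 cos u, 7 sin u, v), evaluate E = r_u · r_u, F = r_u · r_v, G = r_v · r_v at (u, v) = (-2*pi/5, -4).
E = 49;  F = 0;  G = 1

Partials: r_u = (-7*sin(u), 7*cos(u), 0), r_v = (0, 0, 1). As functions of (u, v):
  E = r_u · r_u = 49,
  F = r_u · r_v = 0,
  G = r_v · r_v = 1.
Evaluating at (u, v) = (-2*pi/5, -4): E = 49, F = 0, G = 1.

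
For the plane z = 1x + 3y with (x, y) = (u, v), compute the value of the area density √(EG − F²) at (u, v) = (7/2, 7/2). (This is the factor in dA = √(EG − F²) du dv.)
√(EG − F²)|_{(7/2, 7/2)} = sqrt(11)

E = 2, F = 3, G = 10, so EG − F² = 11. Taking the positive square root: √(EG − F²) = sqrt(11). At (u, v) = (7/2, 7/2): sqrt(11).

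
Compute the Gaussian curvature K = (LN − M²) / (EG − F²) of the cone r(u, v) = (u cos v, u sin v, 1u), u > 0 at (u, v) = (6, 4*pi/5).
K = 0

Coefficients of the first fundamental form: E = 2, F = 0, G = u^2.
Coefficients of the second fundamental form: L = 0, M = 0, N = sqrt(2)*u^2/(2*Abs(u)).
Assemble K = (LN − M²)/(EG − F²) = 0. At (u, v) = (6, 4*pi/5): K = 0.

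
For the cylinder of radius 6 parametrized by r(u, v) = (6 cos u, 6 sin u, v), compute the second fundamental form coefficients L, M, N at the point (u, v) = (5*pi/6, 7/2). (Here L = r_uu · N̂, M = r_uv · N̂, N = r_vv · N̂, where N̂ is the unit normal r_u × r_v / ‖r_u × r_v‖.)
L = -6;  M = 0;  N = 0

Compute the unit normal N̂(u, v) = (cos(u), sin(u), 0), and the second partials r_uu, r_uv, r_vv. Take dot products:
  L(u, v) = r_uu · N̂ = -6,
  M(u, v) = r_uv · N̂ = 0,
  N(u, v) = r_vv · N̂ = 0.
Evaluating at (u, v) = (5*pi/6, 7/2):
  L = -6, M = 0, N = 0.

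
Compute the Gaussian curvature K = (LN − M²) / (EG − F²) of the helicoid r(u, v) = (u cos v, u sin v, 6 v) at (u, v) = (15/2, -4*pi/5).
K = -64/15129

Coefficients of the first fundamental form: E = 1, F = 0, G = u^2 + 36.
Coefficients of the second fundamental form: L = 0, M = -6/sqrt(u^2 + 36), N = 0.
Assemble K = (LN − M²)/(EG − F²) = -36/(u^2 + 36)^2. At (u, v) = (15/2, -4*pi/5): K = -64/15129.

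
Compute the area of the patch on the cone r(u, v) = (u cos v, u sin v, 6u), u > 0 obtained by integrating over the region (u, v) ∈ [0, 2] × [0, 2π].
Area = 4*sqrt(37)*pi

Area = ∫∫ √(EG − F²) du dv with √(EG − F²) = sqrt(37)*Abs(u). Integrating over [0, 2] × [0, 2π] gives 4*sqrt(37)*pi.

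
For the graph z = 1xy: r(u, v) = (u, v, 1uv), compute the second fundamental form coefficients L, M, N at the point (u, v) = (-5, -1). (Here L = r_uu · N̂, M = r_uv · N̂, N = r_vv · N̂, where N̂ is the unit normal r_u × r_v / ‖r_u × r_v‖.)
L = 0;  M = sqrt(3)/9;  N = 0

Compute the unit normal N̂(u, v) = (-v/sqrt(u^2 + v^2 + 1), -u/sqrt(u^2 + v^2 + 1), 1/sqrt(u^2 + v^2 + 1)), and the second partials r_uu, r_uv, r_vv. Take dot products:
  L(u, v) = r_uu · N̂ = 0,
  M(u, v) = r_uv · N̂ = 1/sqrt(u^2 + v^2 + 1),
  N(u, v) = r_vv · N̂ = 0.
Evaluating at (u, v) = (-5, -1):
  L = 0, M = sqrt(3)/9, N = 0.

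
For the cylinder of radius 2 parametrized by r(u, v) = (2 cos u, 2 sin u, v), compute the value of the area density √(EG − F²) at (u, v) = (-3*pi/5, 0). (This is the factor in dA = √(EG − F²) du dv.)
√(EG − F²)|_{(-3*pi/5, 0)} = 2

E = 4, F = 0, G = 1, so EG − F² = 4. Taking the positive square root: √(EG − F²) = 2. At (u, v) = (-3*pi/5, 0): 2.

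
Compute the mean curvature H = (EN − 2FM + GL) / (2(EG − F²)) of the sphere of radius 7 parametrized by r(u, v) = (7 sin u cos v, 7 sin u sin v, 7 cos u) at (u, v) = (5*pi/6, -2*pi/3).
H = -1/7

With E = 49, F = 0, G = 49*sin(u)^2, L = -7*sin(u)/Abs(sin(u)), M = 0, N = -7*sin(u)^3/Abs(sin(u)), assemble
  H = (EN − 2FM + GL) / (2(EG − F²)) = -sin(u)/(7*Abs(sin(u))).
At (u, v) = (5*pi/6, -2*pi/3): H = -1/7.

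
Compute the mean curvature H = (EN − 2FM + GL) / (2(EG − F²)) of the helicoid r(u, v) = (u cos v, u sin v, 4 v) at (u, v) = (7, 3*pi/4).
H = 0

With E = 1, F = 0, G = u^2 + 16, L = 0, M = -4/sqrt(u^2 + 16), N = 0, assemble
  H = (EN − 2FM + GL) / (2(EG − F²)) = 0.
At (u, v) = (7, 3*pi/4): H = 0.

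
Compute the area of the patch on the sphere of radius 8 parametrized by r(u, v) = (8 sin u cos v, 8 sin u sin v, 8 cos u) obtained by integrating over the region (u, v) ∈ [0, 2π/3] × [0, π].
Area = 96*pi

Area = ∫∫ √(EG − F²) du dv with √(EG − F²) = 64*Abs(sin(u)). Integrating over [0, 2π/3] × [0, π] gives 96*pi.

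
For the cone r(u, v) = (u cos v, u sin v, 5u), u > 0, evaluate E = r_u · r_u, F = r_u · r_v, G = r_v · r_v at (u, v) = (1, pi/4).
E = 26;  F = 0;  G = 1

Partials: r_u = (cos(v), sin(v), 5), r_v = (-u*sin(v), u*cos(v), 0). As functions of (u, v):
  E = r_u · r_u = 26,
  F = r_u · r_v = 0,
  G = r_v · r_v = u^2.
Evaluating at (u, v) = (1, pi/4): E = 26, F = 0, G = 1.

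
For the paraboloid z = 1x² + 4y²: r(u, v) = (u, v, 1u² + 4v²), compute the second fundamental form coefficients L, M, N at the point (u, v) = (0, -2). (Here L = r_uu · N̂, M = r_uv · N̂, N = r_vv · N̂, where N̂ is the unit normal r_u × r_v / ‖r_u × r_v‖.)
L = 2*sqrt(257)/257;  M = 0;  N = 8*sqrt(257)/257

Compute the unit normal N̂(u, v) = (-2*u/sqrt(4*u^2 + 64*v^2 + 1), -8*v/sqrt(4*u^2 + 64*v^2 + 1), 1/sqrt(4*u^2 + 64*v^2 + 1)), and the second partials r_uu, r_uv, r_vv. Take dot products:
  L(u, v) = r_uu · N̂ = 2/sqrt(4*u^2 + 64*v^2 + 1),
  M(u, v) = r_uv · N̂ = 0,
  N(u, v) = r_vv · N̂ = 8/sqrt(4*u^2 + 64*v^2 + 1).
Evaluating at (u, v) = (0, -2):
  L = 2*sqrt(257)/257, M = 0, N = 8*sqrt(257)/257.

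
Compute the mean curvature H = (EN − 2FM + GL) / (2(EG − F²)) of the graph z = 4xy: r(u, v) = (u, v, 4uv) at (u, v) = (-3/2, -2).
H = -192*sqrt(101)/10201

With E = 16*v^2 + 1, F = 16*u*v, G = 16*u^2 + 1, L = 0, M = 4/sqrt(16*u^2 + 16*v^2 + 1), N = 0, assemble
  H = (EN − 2FM + GL) / (2(EG − F²)) = -64*u*v/(16*u^2 + 16*v^2 + 1)^(3/2).
At (u, v) = (-3/2, -2): H = -192*sqrt(101)/10201.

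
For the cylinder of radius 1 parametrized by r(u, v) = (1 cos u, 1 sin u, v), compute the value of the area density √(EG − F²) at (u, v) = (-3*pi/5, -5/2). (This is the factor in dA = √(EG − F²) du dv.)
√(EG − F²)|_{(-3*pi/5, -5/2)} = 1

E = 1, F = 0, G = 1, so EG − F² = 1. Taking the positive square root: √(EG − F²) = 1. At (u, v) = (-3*pi/5, -5/2): 1.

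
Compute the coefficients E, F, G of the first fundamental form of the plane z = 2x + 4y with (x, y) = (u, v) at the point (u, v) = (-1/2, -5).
E = 5;  F = 8;  G = 17

Partials: r_u = (1, 0, 2), r_v = (0, 1, 4). As functions of (u, v):
  E = r_u · r_u = 5,
  F = r_u · r_v = 8,
  G = r_v · r_v = 17.
Evaluating at (u, v) = (-1/2, -5): E = 5, F = 8, G = 17.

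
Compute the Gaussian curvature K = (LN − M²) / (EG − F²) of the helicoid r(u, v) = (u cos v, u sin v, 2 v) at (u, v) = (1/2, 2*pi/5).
K = -64/289

Coefficients of the first fundamental form: E = 1, F = 0, G = u^2 + 4.
Coefficients of the second fundamental form: L = 0, M = -2/sqrt(u^2 + 4), N = 0.
Assemble K = (LN − M²)/(EG − F²) = -4/(u^2 + 4)^2. At (u, v) = (1/2, 2*pi/5): K = -64/289.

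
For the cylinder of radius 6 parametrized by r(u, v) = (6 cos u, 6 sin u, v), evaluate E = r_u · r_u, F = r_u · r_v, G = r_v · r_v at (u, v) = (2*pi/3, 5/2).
E = 36;  F = 0;  G = 1

Partials: r_u = (-6*sin(u), 6*cos(u), 0), r_v = (0, 0, 1). As functions of (u, v):
  E = r_u · r_u = 36,
  F = r_u · r_v = 0,
  G = r_v · r_v = 1.
Evaluating at (u, v) = (2*pi/3, 5/2): E = 36, F = 0, G = 1.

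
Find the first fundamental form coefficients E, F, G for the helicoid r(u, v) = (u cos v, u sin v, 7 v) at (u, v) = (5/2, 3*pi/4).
E = 1;  F = 0;  G = 221/4

Partials: r_u = (cos(v), sin(v), 0), r_v = (-u*sin(v), u*cos(v), 7). As functions of (u, v):
  E = r_u · r_u = 1,
  F = r_u · r_v = 0,
  G = r_v · r_v = u^2 + 49.
Evaluating at (u, v) = (5/2, 3*pi/4): E = 1, F = 0, G = 221/4.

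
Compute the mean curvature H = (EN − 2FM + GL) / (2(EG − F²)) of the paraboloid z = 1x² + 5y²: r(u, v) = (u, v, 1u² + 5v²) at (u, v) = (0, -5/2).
H = 631*sqrt(626)/391876

With E = 4*u^2 + 1, F = 20*u*v, G = 100*v^2 + 1, L = 2/sqrt(4*u^2 + 100*v^2 + 1), M = 0, N = 10/sqrt(4*u^2 + 100*v^2 + 1), assemble
  H = (EN − 2FM + GL) / (2(EG − F²)) = 2*(10*u^2 + 50*v^2 + 3)/(4*u^2 + 100*v^2 + 1)^(3/2).
At (u, v) = (0, -5/2): H = 631*sqrt(626)/391876.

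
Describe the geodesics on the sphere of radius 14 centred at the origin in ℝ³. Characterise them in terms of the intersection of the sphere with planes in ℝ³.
Geodesics on the sphere of radius 14 are great circles — circles of radius 14 obtained as the intersection of the sphere with planes through the origin (the centre of the sphere).

A curve α(t) of nonzero constant speed on the sphere of radius 14 is a geodesic iff its acceleration α̈ is everywhere normal to the surface, i.e. parallel to the radial vector α(t). Then d/dt(α × α̇) = α̇ × α̇ + α × α̈ = 0, so α × α̇ is a constant vector n ≠ 0 and α(t) · n = 0 for all t: α lies in the plane through the origin with normal n. The intersection of that plane with the sphere is a circle of radius 14 (a great circle). Conversely, a great circle traversed at constant speed has centripetal acceleration pointing at the origin, hence normal to the sphere, so every great circle is a geodesic.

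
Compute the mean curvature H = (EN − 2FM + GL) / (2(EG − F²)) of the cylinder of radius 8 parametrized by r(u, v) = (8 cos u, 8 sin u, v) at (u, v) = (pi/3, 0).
H = -1/16

With E = 64, F = 0, G = 1, L = -8, M = 0, N = 0, assemble
  H = (EN − 2FM + GL) / (2(EG − F²)) = -1/16.
At (u, v) = (pi/3, 0): H = -1/16.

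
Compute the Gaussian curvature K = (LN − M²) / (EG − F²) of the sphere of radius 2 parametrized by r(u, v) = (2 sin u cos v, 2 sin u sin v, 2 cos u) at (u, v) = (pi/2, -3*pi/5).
K = 1/4

Coefficients of the first fundamental form: E = 4, F = 0, G = 4*sin(u)^2.
Coefficients of the second fundamental form: L = -2*sin(u)/Abs(sin(u)), M = 0, N = -2*sin(u)^3/Abs(sin(u)).
Assemble K = (LN − M²)/(EG − F²) = 1/4. At (u, v) = (pi/2, -3*pi/5): K = 1/4.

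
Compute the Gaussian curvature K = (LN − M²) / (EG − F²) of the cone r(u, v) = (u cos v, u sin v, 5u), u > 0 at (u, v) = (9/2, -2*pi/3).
K = 0

Coefficients of the first fundamental form: E = 26, F = 0, G = u^2.
Coefficients of the second fundamental form: L = 0, M = 0, N = 5*sqrt(26)*u^2/(26*Abs(u)).
Assemble K = (LN − M²)/(EG − F²) = 0. At (u, v) = (9/2, -2*pi/3): K = 0.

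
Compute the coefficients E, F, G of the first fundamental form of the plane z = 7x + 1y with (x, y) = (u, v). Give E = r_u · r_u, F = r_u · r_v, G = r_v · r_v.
E = 50;  F = 7;  G = 2

Compute partials: r_u = (1, 0, 7), r_v = (0, 1, 1). Then
  E = r_u · r_u = 50,
  F = r_u · r_v = 7,
  G = r_v · r_v = 2.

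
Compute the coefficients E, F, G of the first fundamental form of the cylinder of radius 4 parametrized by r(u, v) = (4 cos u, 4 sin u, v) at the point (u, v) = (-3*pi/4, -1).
E = 16;  F = 0;  G = 1

Partials: r_u = (-4*sin(u), 4*cos(u), 0), r_v = (0, 0, 1). As functions of (u, v):
  E = r_u · r_u = 16,
  F = r_u · r_v = 0,
  G = r_v · r_v = 1.
Evaluating at (u, v) = (-3*pi/4, -1): E = 16, F = 0, G = 1.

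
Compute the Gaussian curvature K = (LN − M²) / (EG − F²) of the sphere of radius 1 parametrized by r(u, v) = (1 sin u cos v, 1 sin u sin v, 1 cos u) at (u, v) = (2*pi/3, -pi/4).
K = 1

Coefficients of the first fundamental form: E = 1, F = 0, G = sin(u)^2.
Coefficients of the second fundamental form: L = -sin(u)/Abs(sin(u)), M = 0, N = -sin(u)^3/Abs(sin(u)).
Assemble K = (LN − M²)/(EG − F²) = 1. At (u, v) = (2*pi/3, -pi/4): K = 1.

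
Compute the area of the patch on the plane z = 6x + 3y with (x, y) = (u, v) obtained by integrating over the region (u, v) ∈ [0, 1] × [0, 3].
Area = 3*sqrt(46)

Area = ∫∫ √(EG − F²) du dv with √(EG − F²) = sqrt(46). Integrating over [0, 1] × [0, 3] gives 3*sqrt(46).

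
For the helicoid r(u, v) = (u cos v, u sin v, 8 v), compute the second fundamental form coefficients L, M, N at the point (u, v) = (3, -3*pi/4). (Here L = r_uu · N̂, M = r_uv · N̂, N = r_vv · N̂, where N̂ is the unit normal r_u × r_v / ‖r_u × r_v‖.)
L = 0;  M = -8*sqrt(73)/73;  N = 0

Compute the unit normal N̂(u, v) = (8*sin(v)/sqrt(u^2 + 64), -8*cos(v)/sqrt(u^2 + 64), u/sqrt(u^2 + 64)), and the second partials r_uu, r_uv, r_vv. Take dot products:
  L(u, v) = r_uu · N̂ = 0,
  M(u, v) = r_uv · N̂ = -8/sqrt(u^2 + 64),
  N(u, v) = r_vv · N̂ = 0.
Evaluating at (u, v) = (3, -3*pi/4):
  L = 0, M = -8*sqrt(73)/73, N = 0.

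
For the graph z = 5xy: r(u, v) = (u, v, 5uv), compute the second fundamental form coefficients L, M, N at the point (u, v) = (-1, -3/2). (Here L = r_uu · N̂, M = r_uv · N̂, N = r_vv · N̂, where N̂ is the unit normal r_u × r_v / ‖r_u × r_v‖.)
L = 0;  M = 10*sqrt(329)/329;  N = 0

Compute the unit normal N̂(u, v) = (-5*v/sqrt(25*u^2 + 25*v^2 + 1), -5*u/sqrt(25*u^2 + 25*v^2 + 1), 1/sqrt(25*u^2 + 25*v^2 + 1)), and the second partials r_uu, r_uv, r_vv. Take dot products:
  L(u, v) = r_uu · N̂ = 0,
  M(u, v) = r_uv · N̂ = 5/sqrt(25*u^2 + 25*v^2 + 1),
  N(u, v) = r_vv · N̂ = 0.
Evaluating at (u, v) = (-1, -3/2):
  L = 0, M = 10*sqrt(329)/329, N = 0.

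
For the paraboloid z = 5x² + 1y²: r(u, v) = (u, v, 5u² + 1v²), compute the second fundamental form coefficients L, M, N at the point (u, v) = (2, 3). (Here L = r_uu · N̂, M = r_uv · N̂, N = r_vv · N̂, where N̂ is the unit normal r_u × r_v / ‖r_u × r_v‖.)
L = 10*sqrt(437)/437;  M = 0;  N = 2*sqrt(437)/437

Compute the unit normal N̂(u, v) = (-10*u/sqrt(100*u^2 + 4*v^2 + 1), -2*v/sqrt(100*u^2 + 4*v^2 + 1), 1/sqrt(100*u^2 + 4*v^2 + 1)), and the second partials r_uu, r_uv, r_vv. Take dot products:
  L(u, v) = r_uu · N̂ = 10/sqrt(100*u^2 + 4*v^2 + 1),
  M(u, v) = r_uv · N̂ = 0,
  N(u, v) = r_vv · N̂ = 2/sqrt(100*u^2 + 4*v^2 + 1).
Evaluating at (u, v) = (2, 3):
  L = 10*sqrt(437)/437, M = 0, N = 2*sqrt(437)/437.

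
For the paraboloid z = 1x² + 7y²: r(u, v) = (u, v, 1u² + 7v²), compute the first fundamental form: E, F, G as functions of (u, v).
E = 4*u^2 + 1;  F = 28*u*v;  G = 196*v^2 + 1

Compute partials: r_u = (1, 0, 2*u), r_v = (0, 1, 14*v). Then
  E = r_u · r_u = 4*u^2 + 1,
  F = r_u · r_v = 28*u*v,
  G = r_v · r_v = 196*v^2 + 1.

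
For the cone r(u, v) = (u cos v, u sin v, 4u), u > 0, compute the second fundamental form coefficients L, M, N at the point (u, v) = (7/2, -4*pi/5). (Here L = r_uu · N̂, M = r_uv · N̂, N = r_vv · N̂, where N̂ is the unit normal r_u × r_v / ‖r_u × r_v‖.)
L = 0;  M = 0;  N = 14*sqrt(17)/17

Compute the unit normal N̂(u, v) = (-4*sqrt(17)*u*cos(v)/(17*Abs(u)), -4*sqrt(17)*u*sin(v)/(17*Abs(u)), sqrt(17)*u/(17*Abs(u))), and the second partials r_uu, r_uv, r_vv. Take dot products:
  L(u, v) = r_uu · N̂ = 0,
  M(u, v) = r_uv · N̂ = 0,
  N(u, v) = r_vv · N̂ = 4*sqrt(17)*u^2/(17*Abs(u)).
Evaluating at (u, v) = (7/2, -4*pi/5):
  L = 0, M = 0, N = 14*sqrt(17)/17.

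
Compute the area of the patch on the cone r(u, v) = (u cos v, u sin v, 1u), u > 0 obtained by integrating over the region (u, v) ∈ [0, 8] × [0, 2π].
Area = 64*sqrt(2)*pi

Area = ∫∫ √(EG − F²) du dv with √(EG − F²) = sqrt(2)*Abs(u). Integrating over [0, 8] × [0, 2π] gives 64*sqrt(2)*pi.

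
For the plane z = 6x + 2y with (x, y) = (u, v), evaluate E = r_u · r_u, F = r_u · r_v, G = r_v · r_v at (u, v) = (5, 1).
E = 37;  F = 12;  G = 5

Partials: r_u = (1, 0, 6), r_v = (0, 1, 2). As functions of (u, v):
  E = r_u · r_u = 37,
  F = r_u · r_v = 12,
  G = r_v · r_v = 5.
Evaluating at (u, v) = (5, 1): E = 37, F = 12, G = 5.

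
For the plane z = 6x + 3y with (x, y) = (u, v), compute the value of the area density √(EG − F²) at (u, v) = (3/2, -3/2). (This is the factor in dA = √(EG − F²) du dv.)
√(EG − F²)|_{(3/2, -3/2)} = sqrt(46)

E = 37, F = 18, G = 10, so EG − F² = 46. Taking the positive square root: √(EG − F²) = sqrt(46). At (u, v) = (3/2, -3/2): sqrt(46).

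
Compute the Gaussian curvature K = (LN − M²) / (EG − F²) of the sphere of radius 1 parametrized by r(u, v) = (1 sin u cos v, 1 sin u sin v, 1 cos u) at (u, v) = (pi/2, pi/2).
K = 1

Coefficients of the first fundamental form: E = 1, F = 0, G = sin(u)^2.
Coefficients of the second fundamental form: L = -sin(u)/Abs(sin(u)), M = 0, N = -sin(u)^3/Abs(sin(u)).
Assemble K = (LN − M²)/(EG − F²) = 1. At (u, v) = (pi/2, pi/2): K = 1.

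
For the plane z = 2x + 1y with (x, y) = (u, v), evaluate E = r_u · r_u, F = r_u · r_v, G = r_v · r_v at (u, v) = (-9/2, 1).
E = 5;  F = 2;  G = 2

Partials: r_u = (1, 0, 2), r_v = (0, 1, 1). As functions of (u, v):
  E = r_u · r_u = 5,
  F = r_u · r_v = 2,
  G = r_v · r_v = 2.
Evaluating at (u, v) = (-9/2, 1): E = 5, F = 2, G = 2.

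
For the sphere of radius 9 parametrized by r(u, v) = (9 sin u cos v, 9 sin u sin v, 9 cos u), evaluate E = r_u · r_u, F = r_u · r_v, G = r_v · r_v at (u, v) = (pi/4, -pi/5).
E = 81;  F = 0;  G = 81/2

Partials: r_u = (9*cos(u)*cos(v), 9*sin(v)*cos(u), -9*sin(u)), r_v = (-9*sin(u)*sin(v), 9*sin(u)*cos(v), 0). As functions of (u, v):
  E = r_u · r_u = 81,
  F = r_u · r_v = 0,
  G = r_v · r_v = 81*sin(u)^2.
Evaluating at (u, v) = (pi/4, -pi/5): E = 81, F = 0, G = 81/2.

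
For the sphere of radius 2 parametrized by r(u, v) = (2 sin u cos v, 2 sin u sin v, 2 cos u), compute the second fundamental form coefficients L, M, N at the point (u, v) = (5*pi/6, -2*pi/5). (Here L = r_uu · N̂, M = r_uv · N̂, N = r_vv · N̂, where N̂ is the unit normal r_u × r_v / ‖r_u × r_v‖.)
L = -2;  M = 0;  N = -1/2

Compute the unit normal N̂(u, v) = (sin(u)^2*cos(v)/Abs(sin(u)), sin(u)^2*sin(v)/Abs(sin(u)), sin(2*u)/(2*Abs(sin(u)))), and the second partials r_uu, r_uv, r_vv. Take dot products:
  L(u, v) = r_uu · N̂ = -2*sin(u)/Abs(sin(u)),
  M(u, v) = r_uv · N̂ = 0,
  N(u, v) = r_vv · N̂ = -2*sin(u)^3/Abs(sin(u)).
Evaluating at (u, v) = (5*pi/6, -2*pi/5):
  L = -2, M = 0, N = -1/2.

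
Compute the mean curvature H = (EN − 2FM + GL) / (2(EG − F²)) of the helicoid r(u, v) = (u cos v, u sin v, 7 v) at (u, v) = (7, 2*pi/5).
H = 0

With E = 1, F = 0, G = u^2 + 49, L = 0, M = -7/sqrt(u^2 + 49), N = 0, assemble
  H = (EN − 2FM + GL) / (2(EG − F²)) = 0.
At (u, v) = (7, 2*pi/5): H = 0.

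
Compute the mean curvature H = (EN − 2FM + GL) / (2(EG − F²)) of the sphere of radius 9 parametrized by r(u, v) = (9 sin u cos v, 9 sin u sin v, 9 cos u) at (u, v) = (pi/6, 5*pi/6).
H = -1/9

With E = 81, F = 0, G = 81*sin(u)^2, L = -9*sin(u)/Abs(sin(u)), M = 0, N = -9*sin(u)^3/Abs(sin(u)), assemble
  H = (EN − 2FM + GL) / (2(EG − F²)) = -sin(u)/(9*Abs(sin(u))).
At (u, v) = (pi/6, 5*pi/6): H = -1/9.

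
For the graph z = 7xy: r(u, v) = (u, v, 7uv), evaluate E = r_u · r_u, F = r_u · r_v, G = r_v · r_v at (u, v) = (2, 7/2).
E = 2405/4;  F = 343;  G = 197

Partials: r_u = (1, 0, 7*v), r_v = (0, 1, 7*u). As functions of (u, v):
  E = r_u · r_u = 49*v^2 + 1,
  F = r_u · r_v = 49*u*v,
  G = r_v · r_v = 49*u^2 + 1.
Evaluating at (u, v) = (2, 7/2): E = 2405/4, F = 343, G = 197.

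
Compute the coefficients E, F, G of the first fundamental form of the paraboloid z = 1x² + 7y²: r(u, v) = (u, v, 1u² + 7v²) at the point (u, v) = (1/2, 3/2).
E = 2;  F = 21;  G = 442

Partials: r_u = (1, 0, 2*u), r_v = (0, 1, 14*v). As functions of (u, v):
  E = r_u · r_u = 4*u^2 + 1,
  F = r_u · r_v = 28*u*v,
  G = r_v · r_v = 196*v^2 + 1.
Evaluating at (u, v) = (1/2, 3/2): E = 2, F = 21, G = 442.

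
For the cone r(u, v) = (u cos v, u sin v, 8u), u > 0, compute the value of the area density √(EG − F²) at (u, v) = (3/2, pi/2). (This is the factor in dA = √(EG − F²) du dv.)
√(EG − F²)|_{(3/2, pi/2)} = 3*sqrt(65)/2

E = 65, F = 0, G = u^2, so EG − F² = 65*u^2. Taking the positive square root: √(EG − F²) = sqrt(65)*Abs(u). At (u, v) = (3/2, pi/2): 3*sqrt(65)/2.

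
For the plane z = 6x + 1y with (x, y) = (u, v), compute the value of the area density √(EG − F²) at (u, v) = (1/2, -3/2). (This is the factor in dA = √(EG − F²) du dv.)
√(EG − F²)|_{(1/2, -3/2)} = sqrt(38)

E = 37, F = 6, G = 2, so EG − F² = 38. Taking the positive square root: √(EG − F²) = sqrt(38). At (u, v) = (1/2, -3/2): sqrt(38).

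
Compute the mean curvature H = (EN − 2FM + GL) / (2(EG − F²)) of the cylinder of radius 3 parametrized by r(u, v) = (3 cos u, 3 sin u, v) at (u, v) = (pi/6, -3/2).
H = -1/6

With E = 9, F = 0, G = 1, L = -3, M = 0, N = 0, assemble
  H = (EN − 2FM + GL) / (2(EG − F²)) = -1/6.
At (u, v) = (pi/6, -3/2): H = -1/6.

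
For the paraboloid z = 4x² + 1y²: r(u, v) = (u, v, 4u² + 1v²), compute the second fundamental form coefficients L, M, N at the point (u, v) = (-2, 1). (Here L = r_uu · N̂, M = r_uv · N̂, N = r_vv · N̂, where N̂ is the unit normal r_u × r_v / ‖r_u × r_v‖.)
L = 8*sqrt(29)/87;  M = 0;  N = 2*sqrt(29)/87

Compute the unit normal N̂(u, v) = (-8*u/sqrt(64*u^2 + 4*v^2 + 1), -2*v/sqrt(64*u^2 + 4*v^2 + 1), 1/sqrt(64*u^2 + 4*v^2 + 1)), and the second partials r_uu, r_uv, r_vv. Take dot products:
  L(u, v) = r_uu · N̂ = 8/sqrt(64*u^2 + 4*v^2 + 1),
  M(u, v) = r_uv · N̂ = 0,
  N(u, v) = r_vv · N̂ = 2/sqrt(64*u^2 + 4*v^2 + 1).
Evaluating at (u, v) = (-2, 1):
  L = 8*sqrt(29)/87, M = 0, N = 2*sqrt(29)/87.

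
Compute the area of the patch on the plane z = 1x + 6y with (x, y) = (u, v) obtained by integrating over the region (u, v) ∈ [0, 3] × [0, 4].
Area = 12*sqrt(38)

Area = ∫∫ √(EG − F²) du dv with √(EG − F²) = sqrt(38). Integrating over [0, 3] × [0, 4] gives 12*sqrt(38).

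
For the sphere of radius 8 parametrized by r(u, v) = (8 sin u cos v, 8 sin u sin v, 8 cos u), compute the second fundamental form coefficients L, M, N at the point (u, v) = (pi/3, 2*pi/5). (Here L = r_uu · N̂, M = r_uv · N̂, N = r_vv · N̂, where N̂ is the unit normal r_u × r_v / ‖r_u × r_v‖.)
L = -8;  M = 0;  N = -6

Compute the unit normal N̂(u, v) = (sin(u)^2*cos(v)/Abs(sin(u)), sin(u)^2*sin(v)/Abs(sin(u)), sin(2*u)/(2*Abs(sin(u)))), and the second partials r_uu, r_uv, r_vv. Take dot products:
  L(u, v) = r_uu · N̂ = -8*sin(u)/Abs(sin(u)),
  M(u, v) = r_uv · N̂ = 0,
  N(u, v) = r_vv · N̂ = -8*sin(u)^3/Abs(sin(u)).
Evaluating at (u, v) = (pi/3, 2*pi/5):
  L = -8, M = 0, N = -6.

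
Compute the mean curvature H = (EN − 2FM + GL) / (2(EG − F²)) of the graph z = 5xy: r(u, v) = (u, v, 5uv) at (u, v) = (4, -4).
H = 2000*sqrt(89)/213867

With E = 25*v^2 + 1, F = 25*u*v, G = 25*u^2 + 1, L = 0, M = 5/sqrt(25*u^2 + 25*v^2 + 1), N = 0, assemble
  H = (EN − 2FM + GL) / (2(EG − F²)) = -125*u*v/(25*u^2 + 25*v^2 + 1)^(3/2).
At (u, v) = (4, -4): H = 2000*sqrt(89)/213867.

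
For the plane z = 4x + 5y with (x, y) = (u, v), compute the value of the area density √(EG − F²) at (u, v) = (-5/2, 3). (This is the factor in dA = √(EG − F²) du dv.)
√(EG − F²)|_{(-5/2, 3)} = sqrt(42)

E = 17, F = 20, G = 26, so EG − F² = 42. Taking the positive square root: √(EG − F²) = sqrt(42). At (u, v) = (-5/2, 3): sqrt(42).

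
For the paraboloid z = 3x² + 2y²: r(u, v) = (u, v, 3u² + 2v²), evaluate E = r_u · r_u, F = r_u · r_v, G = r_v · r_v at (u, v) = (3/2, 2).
E = 82;  F = 72;  G = 65

Partials: r_u = (1, 0, 6*u), r_v = (0, 1, 4*v). As functions of (u, v):
  E = r_u · r_u = 36*u^2 + 1,
  F = r_u · r_v = 24*u*v,
  G = r_v · r_v = 16*v^2 + 1.
Evaluating at (u, v) = (3/2, 2): E = 82, F = 72, G = 65.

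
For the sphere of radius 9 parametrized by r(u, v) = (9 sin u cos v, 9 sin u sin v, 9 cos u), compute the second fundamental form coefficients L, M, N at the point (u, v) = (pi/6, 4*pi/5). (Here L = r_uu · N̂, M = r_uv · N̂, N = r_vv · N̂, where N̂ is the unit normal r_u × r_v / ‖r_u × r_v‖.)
L = -9;  M = 0;  N = -9/4

Compute the unit normal N̂(u, v) = (sin(u)^2*cos(v)/Abs(sin(u)), sin(u)^2*sin(v)/Abs(sin(u)), sin(2*u)/(2*Abs(sin(u)))), and the second partials r_uu, r_uv, r_vv. Take dot products:
  L(u, v) = r_uu · N̂ = -9*sin(u)/Abs(sin(u)),
  M(u, v) = r_uv · N̂ = 0,
  N(u, v) = r_vv · N̂ = -9*sin(u)^3/Abs(sin(u)).
Evaluating at (u, v) = (pi/6, 4*pi/5):
  L = -9, M = 0, N = -9/4.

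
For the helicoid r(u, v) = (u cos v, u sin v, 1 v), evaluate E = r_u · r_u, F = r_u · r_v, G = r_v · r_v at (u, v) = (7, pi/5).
E = 1;  F = 0;  G = 50

Partials: r_u = (cos(v), sin(v), 0), r_v = (-u*sin(v), u*cos(v), 1). As functions of (u, v):
  E = r_u · r_u = 1,
  F = r_u · r_v = 0,
  G = r_v · r_v = u^2 + 1.
Evaluating at (u, v) = (7, pi/5): E = 1, F = 0, G = 50.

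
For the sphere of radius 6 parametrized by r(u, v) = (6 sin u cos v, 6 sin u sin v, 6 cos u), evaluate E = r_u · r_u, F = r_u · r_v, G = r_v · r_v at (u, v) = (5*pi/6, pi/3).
E = 36;  F = 0;  G = 9

Partials: r_u = (6*cos(u)*cos(v), 6*sin(v)*cos(u), -6*sin(u)), r_v = (-6*sin(u)*sin(v), 6*sin(u)*cos(v), 0). As functions of (u, v):
  E = r_u · r_u = 36,
  F = r_u · r_v = 0,
  G = r_v · r_v = 36*sin(u)^2.
Evaluating at (u, v) = (5*pi/6, pi/3): E = 36, F = 0, G = 9.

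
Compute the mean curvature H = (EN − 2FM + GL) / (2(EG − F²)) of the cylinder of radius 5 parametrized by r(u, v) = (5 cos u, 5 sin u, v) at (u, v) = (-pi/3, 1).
H = -1/10

With E = 25, F = 0, G = 1, L = -5, M = 0, N = 0, assemble
  H = (EN − 2FM + GL) / (2(EG − F²)) = -1/10.
At (u, v) = (-pi/3, 1): H = -1/10.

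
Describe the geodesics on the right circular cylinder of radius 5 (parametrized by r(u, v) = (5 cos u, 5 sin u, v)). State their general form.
The cylinder is flat (K = 0) and locally isometric to the plane via the development (u, v) ↦ (5 u, v). Geodesics are the pre-images of straight lines: circles (v constant), vertical lines (u constant), and helices (v = c · u + d) for constants c, d.

A right cylinder has E = 5², F = 0, G = 1, so EG − F² = 5², and L = −5, M = N = 0, giving K = (LN − M²)/(EG − F²) = 0 everywhere. A flat surface is locally isometric to the Euclidean plane via the map (u, v) ↦ (5 u, v). Straight lines in the (x̃, ỹ) plane pull back to: (a) horizontal circles (v = const), (b) vertical generators (u = const), and (c) helices (5 u tan θ = v, i.e. v = c · u + d).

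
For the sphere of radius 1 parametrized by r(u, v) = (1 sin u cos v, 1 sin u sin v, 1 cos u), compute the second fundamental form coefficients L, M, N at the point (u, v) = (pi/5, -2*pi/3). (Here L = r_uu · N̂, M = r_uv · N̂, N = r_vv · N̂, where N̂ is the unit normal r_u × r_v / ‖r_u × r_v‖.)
L = -1;  M = 0;  N = -5/8 + sqrt(5)/8

Compute the unit normal N̂(u, v) = (sin(u)^2*cos(v)/Abs(sin(u)), sin(u)^2*sin(v)/Abs(sin(u)), sin(2*u)/(2*Abs(sin(u)))), and the second partials r_uu, r_uv, r_vv. Take dot products:
  L(u, v) = r_uu · N̂ = -sin(u)/Abs(sin(u)),
  M(u, v) = r_uv · N̂ = 0,
  N(u, v) = r_vv · N̂ = -sin(u)^3/Abs(sin(u)).
Evaluating at (u, v) = (pi/5, -2*pi/3):
  L = -1, M = 0, N = -5/8 + sqrt(5)/8.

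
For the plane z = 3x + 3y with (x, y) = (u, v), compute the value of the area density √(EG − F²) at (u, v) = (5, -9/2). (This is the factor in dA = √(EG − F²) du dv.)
√(EG − F²)|_{(5, -9/2)} = sqrt(19)

E = 10, F = 9, G = 10, so EG − F² = 19. Taking the positive square root: √(EG − F²) = sqrt(19). At (u, v) = (5, -9/2): sqrt(19).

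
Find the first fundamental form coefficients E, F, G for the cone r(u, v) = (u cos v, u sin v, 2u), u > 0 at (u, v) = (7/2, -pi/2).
E = 5;  F = 0;  G = 49/4

Partials: r_u = (cos(v), sin(v), 2), r_v = (-u*sin(v), u*cos(v), 0). As functions of (u, v):
  E = r_u · r_u = 5,
  F = r_u · r_v = 0,
  G = r_v · r_v = u^2.
Evaluating at (u, v) = (7/2, -pi/2): E = 5, F = 0, G = 49/4.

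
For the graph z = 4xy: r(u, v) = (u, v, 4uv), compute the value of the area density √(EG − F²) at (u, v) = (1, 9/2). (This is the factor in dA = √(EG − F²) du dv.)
√(EG − F²)|_{(1, 9/2)} = sqrt(341)

E = 16*v^2 + 1, F = 16*u*v, G = 16*u^2 + 1, so EG − F² = 16*u^2 + 16*v^2 + 1. Taking the positive square root: √(EG − F²) = sqrt(16*u^2 + 16*v^2 + 1). At (u, v) = (1, 9/2): sqrt(341).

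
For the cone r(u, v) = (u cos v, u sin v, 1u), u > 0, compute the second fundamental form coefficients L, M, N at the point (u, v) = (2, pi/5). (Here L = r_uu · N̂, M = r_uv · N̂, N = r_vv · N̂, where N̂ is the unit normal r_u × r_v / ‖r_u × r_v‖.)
L = 0;  M = 0;  N = sqrt(2)

Compute the unit normal N̂(u, v) = (-sqrt(2)*u*cos(v)/(2*Abs(u)), -sqrt(2)*u*sin(v)/(2*Abs(u)), sqrt(2)*u/(2*Abs(u))), and the second partials r_uu, r_uv, r_vv. Take dot products:
  L(u, v) = r_uu · N̂ = 0,
  M(u, v) = r_uv · N̂ = 0,
  N(u, v) = r_vv · N̂ = sqrt(2)*u^2/(2*Abs(u)).
Evaluating at (u, v) = (2, pi/5):
  L = 0, M = 0, N = sqrt(2).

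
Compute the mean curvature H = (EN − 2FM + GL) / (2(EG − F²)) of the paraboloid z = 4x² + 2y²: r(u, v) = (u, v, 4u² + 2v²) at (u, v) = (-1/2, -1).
H = 34*sqrt(33)/363

With E = 64*u^2 + 1, F = 32*u*v, G = 16*v^2 + 1, L = 8/sqrt(64*u^2 + 16*v^2 + 1), M = 0, N = 4/sqrt(64*u^2 + 16*v^2 + 1), assemble
  H = (EN − 2FM + GL) / (2(EG − F²)) = 2*(64*u^2 + 32*v^2 + 3)/(64*u^2 + 16*v^2 + 1)^(3/2).
At (u, v) = (-1/2, -1): H = 34*sqrt(33)/363.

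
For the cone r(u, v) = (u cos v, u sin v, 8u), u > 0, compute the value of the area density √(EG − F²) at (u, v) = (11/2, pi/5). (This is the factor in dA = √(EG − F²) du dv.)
√(EG − F²)|_{(11/2, pi/5)} = 11*sqrt(65)/2

E = 65, F = 0, G = u^2, so EG − F² = 65*u^2. Taking the positive square root: √(EG − F²) = sqrt(65)*Abs(u). At (u, v) = (11/2, pi/5): 11*sqrt(65)/2.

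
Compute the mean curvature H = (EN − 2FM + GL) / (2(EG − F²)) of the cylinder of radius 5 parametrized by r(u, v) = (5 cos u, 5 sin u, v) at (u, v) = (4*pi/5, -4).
H = -1/10

With E = 25, F = 0, G = 1, L = -5, M = 0, N = 0, assemble
  H = (EN − 2FM + GL) / (2(EG − F²)) = -1/10.
At (u, v) = (4*pi/5, -4): H = -1/10.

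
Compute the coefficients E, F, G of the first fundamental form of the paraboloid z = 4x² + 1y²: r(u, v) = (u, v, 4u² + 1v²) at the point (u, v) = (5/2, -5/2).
E = 401;  F = -100;  G = 26

Partials: r_u = (1, 0, 8*u), r_v = (0, 1, 2*v). As functions of (u, v):
  E = r_u · r_u = 64*u^2 + 1,
  F = r_u · r_v = 16*u*v,
  G = r_v · r_v = 4*v^2 + 1.
Evaluating at (u, v) = (5/2, -5/2): E = 401, F = -100, G = 26.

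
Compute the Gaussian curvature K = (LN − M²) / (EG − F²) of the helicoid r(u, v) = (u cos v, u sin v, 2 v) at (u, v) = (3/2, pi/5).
K = -64/625

Coefficients of the first fundamental form: E = 1, F = 0, G = u^2 + 4.
Coefficients of the second fundamental form: L = 0, M = -2/sqrt(u^2 + 4), N = 0.
Assemble K = (LN − M²)/(EG − F²) = -4/(u^2 + 4)^2. At (u, v) = (3/2, pi/5): K = -64/625.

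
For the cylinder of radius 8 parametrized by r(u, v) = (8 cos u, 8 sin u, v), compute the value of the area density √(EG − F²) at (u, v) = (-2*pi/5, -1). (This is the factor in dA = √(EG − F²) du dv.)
√(EG − F²)|_{(-2*pi/5, -1)} = 8

E = 64, F = 0, G = 1, so EG − F² = 64. Taking the positive square root: √(EG − F²) = 8. At (u, v) = (-2*pi/5, -1): 8.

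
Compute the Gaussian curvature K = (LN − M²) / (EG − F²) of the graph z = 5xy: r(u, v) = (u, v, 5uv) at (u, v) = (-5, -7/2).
K = -400/13905441

Coefficients of the first fundamental form: E = 25*v^2 + 1, F = 25*u*v, G = 25*u^2 + 1.
Coefficients of the second fundamental form: L = 0, M = 5/sqrt(25*u^2 + 25*v^2 + 1), N = 0.
Assemble K = (LN − M²)/(EG − F²) = -25/(625*u^4 + 1250*u^2*v^2 + 50*u^2 + 625*v^4 + 50*v^2 + 1). At (u, v) = (-5, -7/2): K = -400/13905441.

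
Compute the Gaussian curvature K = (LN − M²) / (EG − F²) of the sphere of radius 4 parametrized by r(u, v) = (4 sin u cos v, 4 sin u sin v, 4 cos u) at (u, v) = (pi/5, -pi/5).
K = 1/16

Coefficients of the first fundamental form: E = 16, F = 0, G = 16*sin(u)^2.
Coefficients of the second fundamental form: L = -4*sin(u)/Abs(sin(u)), M = 0, N = -4*sin(u)^3/Abs(sin(u)).
Assemble K = (LN − M²)/(EG − F²) = 1/16. At (u, v) = (pi/5, -pi/5): K = 1/16.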